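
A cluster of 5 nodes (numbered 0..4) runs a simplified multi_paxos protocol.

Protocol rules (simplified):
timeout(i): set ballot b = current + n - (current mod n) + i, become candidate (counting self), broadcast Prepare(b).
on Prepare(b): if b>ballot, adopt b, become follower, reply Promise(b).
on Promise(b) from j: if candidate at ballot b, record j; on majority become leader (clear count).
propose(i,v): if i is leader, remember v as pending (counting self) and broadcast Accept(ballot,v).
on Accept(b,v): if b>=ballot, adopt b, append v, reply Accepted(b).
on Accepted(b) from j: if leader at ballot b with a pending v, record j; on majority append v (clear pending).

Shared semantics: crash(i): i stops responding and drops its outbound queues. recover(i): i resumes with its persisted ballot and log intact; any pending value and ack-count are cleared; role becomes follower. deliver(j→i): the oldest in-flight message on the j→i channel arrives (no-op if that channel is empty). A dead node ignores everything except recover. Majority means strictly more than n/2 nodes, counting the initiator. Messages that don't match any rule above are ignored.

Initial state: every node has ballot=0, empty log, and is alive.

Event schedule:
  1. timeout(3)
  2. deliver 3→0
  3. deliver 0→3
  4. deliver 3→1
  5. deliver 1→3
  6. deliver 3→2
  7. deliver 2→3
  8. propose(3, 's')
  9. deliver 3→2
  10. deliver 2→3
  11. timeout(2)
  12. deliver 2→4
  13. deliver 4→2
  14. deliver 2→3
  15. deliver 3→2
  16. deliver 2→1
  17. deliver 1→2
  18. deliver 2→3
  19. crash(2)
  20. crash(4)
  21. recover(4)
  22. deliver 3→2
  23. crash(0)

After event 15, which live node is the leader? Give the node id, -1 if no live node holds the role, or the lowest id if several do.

1. timeout(3):  <3:cand b8 ->
2. deliver 3→0:  <0:foll b8 ->
3. deliver 0→3:  nop
4. deliver 3→1:  <1:foll b8 ->
5. deliver 1→3:  <3:lead b8 ->
6. deliver 3→2:  <2:foll b8 ->
7. deliver 2→3:  nop
8. propose(3,'s'):  nop
9. deliver 3→2:  <2:foll b8 s>
10. deliver 2→3:  nop
11. timeout(2):  <2:cand b12 s>
12. deliver 2→4:  <4:foll b12 ->
13. deliver 4→2:  nop
14. deliver 2→3:  <3:foll b12 ->
15. deliver 3→2:  <2:lead b12 s>

2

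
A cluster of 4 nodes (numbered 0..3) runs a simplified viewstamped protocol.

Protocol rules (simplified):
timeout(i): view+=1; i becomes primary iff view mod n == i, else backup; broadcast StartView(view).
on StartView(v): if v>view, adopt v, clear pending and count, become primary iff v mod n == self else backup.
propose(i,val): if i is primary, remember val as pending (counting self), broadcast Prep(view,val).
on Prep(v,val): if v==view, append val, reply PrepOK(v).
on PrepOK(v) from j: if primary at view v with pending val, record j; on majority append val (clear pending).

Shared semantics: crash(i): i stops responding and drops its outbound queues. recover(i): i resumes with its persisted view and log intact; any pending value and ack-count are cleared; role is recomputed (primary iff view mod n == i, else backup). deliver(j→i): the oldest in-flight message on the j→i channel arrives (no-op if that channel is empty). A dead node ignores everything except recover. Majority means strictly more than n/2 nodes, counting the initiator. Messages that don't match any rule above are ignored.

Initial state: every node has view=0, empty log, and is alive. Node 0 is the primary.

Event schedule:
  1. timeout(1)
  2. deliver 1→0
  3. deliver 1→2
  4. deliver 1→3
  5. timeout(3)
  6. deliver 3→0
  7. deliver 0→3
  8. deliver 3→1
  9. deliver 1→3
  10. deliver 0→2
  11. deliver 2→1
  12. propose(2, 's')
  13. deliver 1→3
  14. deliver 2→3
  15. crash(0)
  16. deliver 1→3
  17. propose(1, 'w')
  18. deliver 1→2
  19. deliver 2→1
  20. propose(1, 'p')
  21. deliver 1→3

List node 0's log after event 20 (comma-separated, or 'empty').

after 1 — timeout(1): n1:prim/v1/[-]
after 2 — deliver 1→0: n0:back/v1/[-]
after 3 — deliver 1→2: n2:back/v1/[-]
after 4 — deliver 1→3: n3:back/v1/[-]
after 5 — timeout(3): n3:back/v2/[-]
after 6 — deliver 3→0: n0:back/v2/[-]
after 7 — deliver 0→3: ·
after 8 — deliver 3→1: n1:back/v2/[-]
after 9 — deliver 1→3: ·
after 10 — deliver 0→2: ·
after 11 — deliver 2→1: ·
after 12 — propose(2,'s'): ·
after 13 — deliver 1→3: ·
after 14 — deliver 2→3: ·
after 15 — crash(0): n0:✗back/v2/[-]
after 16 — deliver 1→3: ·
after 17 — propose(1,'w'): ·
after 18 — deliver 1→2: ·
after 19 — deliver 2→1: ·
after 20 — propose(1,'p'): ·

empty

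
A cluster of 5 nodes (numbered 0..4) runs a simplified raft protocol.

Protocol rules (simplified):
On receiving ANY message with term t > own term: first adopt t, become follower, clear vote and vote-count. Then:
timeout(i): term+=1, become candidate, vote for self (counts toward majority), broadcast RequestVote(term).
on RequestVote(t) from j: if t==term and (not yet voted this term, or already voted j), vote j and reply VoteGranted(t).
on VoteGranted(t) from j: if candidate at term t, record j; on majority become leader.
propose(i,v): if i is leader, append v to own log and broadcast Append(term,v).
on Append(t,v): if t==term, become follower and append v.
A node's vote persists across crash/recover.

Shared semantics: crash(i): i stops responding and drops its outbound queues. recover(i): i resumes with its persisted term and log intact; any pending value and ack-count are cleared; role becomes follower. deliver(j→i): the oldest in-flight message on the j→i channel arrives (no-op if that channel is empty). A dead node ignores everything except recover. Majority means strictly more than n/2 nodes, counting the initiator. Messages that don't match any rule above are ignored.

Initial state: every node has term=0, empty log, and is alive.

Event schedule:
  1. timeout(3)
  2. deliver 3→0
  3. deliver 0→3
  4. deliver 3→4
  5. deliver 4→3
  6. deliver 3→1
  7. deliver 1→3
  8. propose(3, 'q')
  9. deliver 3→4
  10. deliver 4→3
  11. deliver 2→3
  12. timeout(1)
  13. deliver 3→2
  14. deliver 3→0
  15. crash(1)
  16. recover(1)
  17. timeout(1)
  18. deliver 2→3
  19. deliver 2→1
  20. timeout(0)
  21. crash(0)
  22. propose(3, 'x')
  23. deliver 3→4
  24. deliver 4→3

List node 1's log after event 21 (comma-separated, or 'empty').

empty

1. timeout(3):  <3:cand t1 ->
2. deliver 3→0:  <0:foll t1 ->
3. deliver 0→3:  nop
4. deliver 3→4:  <4:foll t1 ->
5. deliver 4→3:  <3:lead t1 ->
6. deliver 3→1:  <1:foll t1 ->
7. deliver 1→3:  nop
8. propose(3,'q'):  <3:lead t1 q>
9. deliver 3→4:  <4:foll t1 q>
10. deliver 4→3:  nop
11. deliver 2→3:  nop
12. timeout(1):  <1:cand t2 ->
13. deliver 3→2:  <2:foll t1 ->
14. deliver 3→0:  <0:foll t1 q>
15. crash(1):  <1:✗cand t2 ->
16. recover(1):  <1:foll t2 ->
17. timeout(1):  <1:cand t3 ->
18. deliver 2→3:  nop
19. deliver 2→1:  nop
20. timeout(0):  <0:cand t2 q>
21. crash(0):  <0:✗cand t2 q>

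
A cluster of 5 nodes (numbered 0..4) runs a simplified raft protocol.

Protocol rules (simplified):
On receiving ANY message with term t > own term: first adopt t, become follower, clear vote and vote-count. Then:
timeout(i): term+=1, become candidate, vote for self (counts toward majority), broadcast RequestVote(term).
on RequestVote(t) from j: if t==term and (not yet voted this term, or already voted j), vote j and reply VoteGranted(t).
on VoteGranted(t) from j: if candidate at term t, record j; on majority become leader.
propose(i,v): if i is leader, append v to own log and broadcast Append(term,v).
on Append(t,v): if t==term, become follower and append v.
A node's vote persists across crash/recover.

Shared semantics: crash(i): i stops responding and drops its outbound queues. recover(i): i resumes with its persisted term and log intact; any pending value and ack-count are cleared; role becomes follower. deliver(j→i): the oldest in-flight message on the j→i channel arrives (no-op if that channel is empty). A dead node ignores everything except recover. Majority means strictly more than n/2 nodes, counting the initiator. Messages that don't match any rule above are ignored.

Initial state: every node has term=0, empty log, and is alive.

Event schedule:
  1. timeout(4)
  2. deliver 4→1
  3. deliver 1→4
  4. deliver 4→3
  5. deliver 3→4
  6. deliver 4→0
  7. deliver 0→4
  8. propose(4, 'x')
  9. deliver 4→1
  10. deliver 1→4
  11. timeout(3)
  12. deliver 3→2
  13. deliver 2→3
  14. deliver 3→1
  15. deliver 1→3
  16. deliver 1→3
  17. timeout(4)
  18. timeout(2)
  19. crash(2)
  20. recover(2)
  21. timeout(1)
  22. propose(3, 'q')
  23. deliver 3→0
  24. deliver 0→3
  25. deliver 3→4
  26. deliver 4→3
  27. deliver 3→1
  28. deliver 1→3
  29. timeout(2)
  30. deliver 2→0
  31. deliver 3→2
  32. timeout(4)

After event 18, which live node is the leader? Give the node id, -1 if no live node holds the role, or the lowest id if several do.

3

after 1 — timeout(4): n4:cand/t1/[-]
after 2 — deliver 4→1: n1:foll/t1/[-]
after 3 — deliver 1→4: ·
after 4 — deliver 4→3: n3:foll/t1/[-]
after 5 — deliver 3→4: n4:lead/t1/[-]
after 6 — deliver 4→0: n0:foll/t1/[-]
after 7 — deliver 0→4: ·
after 8 — propose(4,'x'): n4:lead/t1/[x]
after 9 — deliver 4→1: n1:foll/t1/[x]
after 10 — deliver 1→4: ·
after 11 — timeout(3): n3:cand/t2/[-]
after 12 — deliver 3→2: n2:foll/t2/[-]
after 13 — deliver 2→3: ·
after 14 — deliver 3→1: n1:foll/t2/[x]
after 15 — deliver 1→3: n3:lead/t2/[-]
after 16 — deliver 1→3: ·
after 17 — timeout(4): n4:cand/t2/[x]
after 18 — timeout(2): n2:cand/t3/[-]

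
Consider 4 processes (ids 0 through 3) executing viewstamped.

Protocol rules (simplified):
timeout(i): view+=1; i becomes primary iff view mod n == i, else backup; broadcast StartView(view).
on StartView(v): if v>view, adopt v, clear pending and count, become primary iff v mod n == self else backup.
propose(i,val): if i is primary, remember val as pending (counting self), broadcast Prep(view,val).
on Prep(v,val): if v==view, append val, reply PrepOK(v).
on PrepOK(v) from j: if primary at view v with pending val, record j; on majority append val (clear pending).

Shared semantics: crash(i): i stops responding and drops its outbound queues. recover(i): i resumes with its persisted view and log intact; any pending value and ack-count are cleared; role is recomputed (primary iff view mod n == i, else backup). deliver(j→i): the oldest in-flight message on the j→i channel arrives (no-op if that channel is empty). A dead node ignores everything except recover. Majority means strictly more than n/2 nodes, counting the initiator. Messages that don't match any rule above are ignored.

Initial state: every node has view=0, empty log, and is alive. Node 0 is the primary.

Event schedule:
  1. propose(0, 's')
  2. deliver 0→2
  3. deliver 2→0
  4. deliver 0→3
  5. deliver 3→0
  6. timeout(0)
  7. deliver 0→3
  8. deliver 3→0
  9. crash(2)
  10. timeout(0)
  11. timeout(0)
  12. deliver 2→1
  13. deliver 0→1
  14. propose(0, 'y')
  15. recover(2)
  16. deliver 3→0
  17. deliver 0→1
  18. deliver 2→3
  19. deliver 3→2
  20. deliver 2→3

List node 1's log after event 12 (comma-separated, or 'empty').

e1 propose(0,'s'): ·
e2 deliver 0→2: 2[back,v=0,s]
e3 deliver 2→0: ·
e4 deliver 0→3: 3[back,v=0,s]
e5 deliver 3→0: 0[prim,v=0,s]
e6 timeout(0): 0[back,v=1,s]
e7 deliver 0→3: 3[back,v=1,s]
e8 deliver 3→0: ·
e9 crash(2): 2[✗back,v=0,s]
e10 timeout(0): 0[back,v=2,s]
e11 timeout(0): 0[back,v=3,s]
e12 deliver 2→1: ·

empty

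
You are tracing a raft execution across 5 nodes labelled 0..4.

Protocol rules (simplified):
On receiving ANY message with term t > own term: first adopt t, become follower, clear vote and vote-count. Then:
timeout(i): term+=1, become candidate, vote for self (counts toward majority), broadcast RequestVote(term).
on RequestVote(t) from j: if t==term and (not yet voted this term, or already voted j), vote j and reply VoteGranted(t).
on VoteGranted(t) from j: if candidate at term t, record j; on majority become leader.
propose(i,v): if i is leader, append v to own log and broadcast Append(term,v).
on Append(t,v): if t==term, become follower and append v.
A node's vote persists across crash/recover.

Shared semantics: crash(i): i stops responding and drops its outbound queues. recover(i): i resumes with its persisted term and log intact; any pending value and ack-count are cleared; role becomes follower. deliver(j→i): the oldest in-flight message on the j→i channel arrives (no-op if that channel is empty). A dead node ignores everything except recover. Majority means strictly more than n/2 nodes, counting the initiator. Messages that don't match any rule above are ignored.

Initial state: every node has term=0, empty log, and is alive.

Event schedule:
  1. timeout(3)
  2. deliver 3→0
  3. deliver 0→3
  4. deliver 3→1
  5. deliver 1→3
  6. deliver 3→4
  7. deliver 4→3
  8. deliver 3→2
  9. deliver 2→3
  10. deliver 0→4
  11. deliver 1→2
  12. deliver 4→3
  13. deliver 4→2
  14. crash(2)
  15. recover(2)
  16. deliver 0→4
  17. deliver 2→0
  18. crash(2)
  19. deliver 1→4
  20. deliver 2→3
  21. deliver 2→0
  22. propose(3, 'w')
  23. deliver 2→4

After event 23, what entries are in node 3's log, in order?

w

e1 timeout(3): 3[cand,t=1,-]
e2 deliver 3→0: 0[foll,t=1,-]
e3 deliver 0→3: ·
e4 deliver 3→1: 1[foll,t=1,-]
e5 deliver 1→3: 3[lead,t=1,-]
e6 deliver 3→4: 4[foll,t=1,-]
e7 deliver 4→3: ·
e8 deliver 3→2: 2[foll,t=1,-]
e9 deliver 2→3: ·
e10 deliver 0→4: ·
e11 deliver 1→2: ·
e12 deliver 4→3: ·
e13 deliver 4→2: ·
e14 crash(2): 2[✗foll,t=1,-]
e15 recover(2): 2[foll,t=1,-]
e16 deliver 0→4: ·
e17 deliver 2→0: ·
e18 crash(2): 2[✗foll,t=1,-]
e19 deliver 1→4: ·
e20 deliver 2→3: ·
e21 deliver 2→0: ·
e22 propose(3,'w'): 3[lead,t=1,w]
e23 deliver 2→4: ·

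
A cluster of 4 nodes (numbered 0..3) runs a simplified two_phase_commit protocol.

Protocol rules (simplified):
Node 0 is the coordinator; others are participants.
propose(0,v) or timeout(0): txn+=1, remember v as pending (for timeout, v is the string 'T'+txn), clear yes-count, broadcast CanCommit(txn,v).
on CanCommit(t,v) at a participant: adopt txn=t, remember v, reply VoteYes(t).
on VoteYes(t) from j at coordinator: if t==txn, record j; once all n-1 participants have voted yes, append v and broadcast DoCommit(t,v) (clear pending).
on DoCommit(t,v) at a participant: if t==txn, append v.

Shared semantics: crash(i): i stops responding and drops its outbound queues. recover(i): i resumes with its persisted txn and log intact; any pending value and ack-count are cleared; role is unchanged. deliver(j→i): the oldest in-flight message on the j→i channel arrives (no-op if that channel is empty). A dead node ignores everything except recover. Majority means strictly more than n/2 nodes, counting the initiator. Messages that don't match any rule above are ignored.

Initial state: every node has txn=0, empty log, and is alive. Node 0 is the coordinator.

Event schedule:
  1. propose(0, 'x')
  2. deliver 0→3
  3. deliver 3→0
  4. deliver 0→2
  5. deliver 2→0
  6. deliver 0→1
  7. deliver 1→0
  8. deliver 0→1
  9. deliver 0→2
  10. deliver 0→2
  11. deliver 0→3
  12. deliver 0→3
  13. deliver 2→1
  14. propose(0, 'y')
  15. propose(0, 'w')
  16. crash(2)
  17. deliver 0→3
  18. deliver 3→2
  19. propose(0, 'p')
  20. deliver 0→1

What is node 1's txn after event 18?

1

after 1 — propose(0,'x'): n0:coor/t1/[-]
after 2 — deliver 0→3: n3:part/t1/[-]
after 3 — deliver 3→0: ·
after 4 — deliver 0→2: n2:part/t1/[-]
after 5 — deliver 2→0: ·
after 6 — deliver 0→1: n1:part/t1/[-]
after 7 — deliver 1→0: n0:coor/t1/[x]
after 8 — deliver 0→1: n1:part/t1/[x]
after 9 — deliver 0→2: n2:part/t1/[x]
after 10 — deliver 0→2: ·
after 11 — deliver 0→3: n3:part/t1/[x]
after 12 — deliver 0→3: ·
after 13 — deliver 2→1: ·
after 14 — propose(0,'y'): n0:coor/t2/[x]
after 15 — propose(0,'w'): n0:coor/t3/[x]
after 16 — crash(2): n2:✗part/t1/[x]
after 17 — deliver 0→3: n3:part/t2/[x]
after 18 — deliver 3→2: ·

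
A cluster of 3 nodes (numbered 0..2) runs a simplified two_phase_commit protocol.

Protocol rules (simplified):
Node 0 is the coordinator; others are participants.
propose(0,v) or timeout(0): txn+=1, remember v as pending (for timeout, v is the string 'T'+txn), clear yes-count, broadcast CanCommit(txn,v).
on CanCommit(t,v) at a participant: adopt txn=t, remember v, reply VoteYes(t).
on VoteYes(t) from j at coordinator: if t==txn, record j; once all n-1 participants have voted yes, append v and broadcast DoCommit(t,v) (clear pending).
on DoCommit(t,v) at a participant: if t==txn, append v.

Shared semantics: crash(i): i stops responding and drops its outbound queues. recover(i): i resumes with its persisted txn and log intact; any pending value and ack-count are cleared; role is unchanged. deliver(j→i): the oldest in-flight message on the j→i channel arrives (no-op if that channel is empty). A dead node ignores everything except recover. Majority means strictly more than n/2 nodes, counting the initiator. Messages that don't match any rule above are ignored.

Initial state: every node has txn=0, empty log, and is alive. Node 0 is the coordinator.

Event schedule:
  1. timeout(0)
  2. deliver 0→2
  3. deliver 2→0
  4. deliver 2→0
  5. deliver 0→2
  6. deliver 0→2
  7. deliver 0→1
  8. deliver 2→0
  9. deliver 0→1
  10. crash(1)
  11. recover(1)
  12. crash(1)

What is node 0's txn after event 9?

1

step 1 timeout(0): 0={coor,t=1,log=-}
step 2 deliver 0→2: 2={part,t=1,log=-}
step 3 deliver 2→0: —
step 4 deliver 2→0: —
step 5 deliver 0→2: —
step 6 deliver 0→2: —
step 7 deliver 0→1: 1={part,t=1,log=-}
step 8 deliver 2→0: —
step 9 deliver 0→1: —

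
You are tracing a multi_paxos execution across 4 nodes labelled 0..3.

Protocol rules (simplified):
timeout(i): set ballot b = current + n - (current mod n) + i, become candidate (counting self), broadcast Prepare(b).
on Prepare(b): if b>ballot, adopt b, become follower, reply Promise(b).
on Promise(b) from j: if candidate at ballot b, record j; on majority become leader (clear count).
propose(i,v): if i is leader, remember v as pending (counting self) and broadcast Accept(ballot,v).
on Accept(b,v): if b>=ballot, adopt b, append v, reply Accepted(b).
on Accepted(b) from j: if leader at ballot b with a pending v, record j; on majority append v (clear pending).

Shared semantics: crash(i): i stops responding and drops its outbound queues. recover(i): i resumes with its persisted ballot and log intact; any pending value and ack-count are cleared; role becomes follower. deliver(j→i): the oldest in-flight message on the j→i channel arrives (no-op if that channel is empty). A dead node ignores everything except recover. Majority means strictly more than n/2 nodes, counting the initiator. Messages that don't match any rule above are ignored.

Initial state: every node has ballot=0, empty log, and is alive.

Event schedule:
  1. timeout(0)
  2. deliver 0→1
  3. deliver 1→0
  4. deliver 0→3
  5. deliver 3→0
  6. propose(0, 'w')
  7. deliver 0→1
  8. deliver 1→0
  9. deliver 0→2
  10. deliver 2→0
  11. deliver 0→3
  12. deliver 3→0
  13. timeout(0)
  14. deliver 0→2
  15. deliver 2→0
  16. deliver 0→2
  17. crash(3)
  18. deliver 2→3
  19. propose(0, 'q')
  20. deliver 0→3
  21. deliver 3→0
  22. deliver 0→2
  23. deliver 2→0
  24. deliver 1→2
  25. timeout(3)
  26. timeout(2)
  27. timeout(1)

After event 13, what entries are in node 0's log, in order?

after 1 — timeout(0): n0:cand/b4/[-]
after 2 — deliver 0→1: n1:foll/b4/[-]
after 3 — deliver 1→0: ·
after 4 — deliver 0→3: n3:foll/b4/[-]
after 5 — deliver 3→0: n0:lead/b4/[-]
after 6 — propose(0,'w'): ·
after 7 — deliver 0→1: n1:foll/b4/[w]
after 8 — deliver 1→0: ·
after 9 — deliver 0→2: n2:foll/b4/[-]
after 10 — deliver 2→0: ·
after 11 — deliver 0→3: n3:foll/b4/[w]
after 12 — deliver 3→0: n0:lead/b4/[w]
after 13 — timeout(0): n0:cand/b8/[w]

w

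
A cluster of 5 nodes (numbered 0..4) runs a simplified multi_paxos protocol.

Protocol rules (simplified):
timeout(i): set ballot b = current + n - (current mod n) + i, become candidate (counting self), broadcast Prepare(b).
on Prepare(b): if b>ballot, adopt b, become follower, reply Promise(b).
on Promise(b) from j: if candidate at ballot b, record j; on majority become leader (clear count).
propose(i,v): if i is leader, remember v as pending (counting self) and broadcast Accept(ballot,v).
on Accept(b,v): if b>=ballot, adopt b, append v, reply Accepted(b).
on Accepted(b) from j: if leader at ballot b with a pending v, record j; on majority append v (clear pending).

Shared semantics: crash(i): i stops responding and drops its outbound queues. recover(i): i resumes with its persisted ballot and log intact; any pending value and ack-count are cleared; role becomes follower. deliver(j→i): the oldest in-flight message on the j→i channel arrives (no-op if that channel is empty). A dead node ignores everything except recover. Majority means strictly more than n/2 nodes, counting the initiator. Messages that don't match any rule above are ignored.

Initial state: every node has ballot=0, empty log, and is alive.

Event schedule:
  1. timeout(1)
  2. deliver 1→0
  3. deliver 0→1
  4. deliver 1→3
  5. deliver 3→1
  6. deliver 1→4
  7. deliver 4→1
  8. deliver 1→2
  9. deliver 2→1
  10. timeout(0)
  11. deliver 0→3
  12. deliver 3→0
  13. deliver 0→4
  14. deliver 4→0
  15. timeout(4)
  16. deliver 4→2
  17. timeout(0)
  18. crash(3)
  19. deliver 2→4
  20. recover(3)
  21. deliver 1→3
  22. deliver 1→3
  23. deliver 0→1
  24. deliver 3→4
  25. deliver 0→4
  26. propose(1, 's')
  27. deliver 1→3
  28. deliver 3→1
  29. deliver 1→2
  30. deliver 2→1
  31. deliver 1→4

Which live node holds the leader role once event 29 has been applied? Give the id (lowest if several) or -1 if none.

-1

1. timeout(1):  <1:cand b6 ->
2. deliver 1→0:  <0:foll b6 ->
3. deliver 0→1:  nop
4. deliver 1→3:  <3:foll b6 ->
5. deliver 3→1:  <1:lead b6 ->
6. deliver 1→4:  <4:foll b6 ->
7. deliver 4→1:  nop
8. deliver 1→2:  <2:foll b6 ->
9. deliver 2→1:  nop
10. timeout(0):  <0:cand b10 ->
11. deliver 0→3:  <3:foll b10 ->
12. deliver 3→0:  nop
13. deliver 0→4:  <4:foll b10 ->
14. deliver 4→0:  <0:lead b10 ->
15. timeout(4):  <4:cand b19 ->
16. deliver 4→2:  <2:foll b19 ->
17. timeout(0):  <0:cand b15 ->
18. crash(3):  <3:✗foll b10 ->
19. deliver 2→4:  nop
20. recover(3):  <3:foll b10 ->
21. deliver 1→3:  nop
22. deliver 1→3:  nop
23. deliver 0→1:  <1:foll b10 ->
24. deliver 3→4:  nop
25. deliver 0→4:  nop
26. propose(1,'s'):  nop
27. deliver 1→3:  nop
28. deliver 3→1:  nop
29. deliver 1→2:  nop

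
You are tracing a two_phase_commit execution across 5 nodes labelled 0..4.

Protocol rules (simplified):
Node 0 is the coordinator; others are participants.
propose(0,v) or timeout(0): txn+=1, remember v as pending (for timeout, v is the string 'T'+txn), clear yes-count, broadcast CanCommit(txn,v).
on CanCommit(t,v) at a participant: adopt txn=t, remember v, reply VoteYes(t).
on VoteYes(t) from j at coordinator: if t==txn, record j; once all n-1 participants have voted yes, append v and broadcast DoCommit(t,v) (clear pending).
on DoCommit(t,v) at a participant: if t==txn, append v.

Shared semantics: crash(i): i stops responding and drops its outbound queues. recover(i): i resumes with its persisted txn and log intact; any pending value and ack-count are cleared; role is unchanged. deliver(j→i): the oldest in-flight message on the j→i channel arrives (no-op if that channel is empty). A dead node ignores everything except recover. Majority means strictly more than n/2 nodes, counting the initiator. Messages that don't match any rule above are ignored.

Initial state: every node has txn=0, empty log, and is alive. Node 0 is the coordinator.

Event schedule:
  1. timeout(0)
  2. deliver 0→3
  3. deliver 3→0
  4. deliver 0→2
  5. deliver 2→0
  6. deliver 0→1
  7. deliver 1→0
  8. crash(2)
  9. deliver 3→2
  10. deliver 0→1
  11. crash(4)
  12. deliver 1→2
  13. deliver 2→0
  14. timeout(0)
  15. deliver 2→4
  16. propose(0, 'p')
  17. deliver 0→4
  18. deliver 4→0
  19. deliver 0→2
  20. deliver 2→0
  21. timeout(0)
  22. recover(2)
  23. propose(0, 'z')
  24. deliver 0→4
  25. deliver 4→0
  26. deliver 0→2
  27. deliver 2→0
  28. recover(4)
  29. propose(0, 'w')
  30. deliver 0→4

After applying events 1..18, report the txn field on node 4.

[1] timeout(0) → N0(coor t1 [-])
[2] deliver 0→3 → N3(part t1 [-])
[3] deliver 3→0 → ∅
[4] deliver 0→2 → N2(part t1 [-])
[5] deliver 2→0 → ∅
[6] deliver 0→1 → N1(part t1 [-])
[7] deliver 1→0 → ∅
[8] crash(2) → N2(✗part t1 [-])
[9] deliver 3→2 → ∅
[10] deliver 0→1 → ∅
[11] crash(4) → N4(✗part t0 [-])
[12] deliver 1→2 → ∅
[13] deliver 2→0 → ∅
[14] timeout(0) → N0(coor t2 [-])
[15] deliver 2→4 → ∅
[16] propose(0,'p') → N0(coor t3 [-])
[17] deliver 0→4 → ∅
[18] deliver 4→0 → ∅

0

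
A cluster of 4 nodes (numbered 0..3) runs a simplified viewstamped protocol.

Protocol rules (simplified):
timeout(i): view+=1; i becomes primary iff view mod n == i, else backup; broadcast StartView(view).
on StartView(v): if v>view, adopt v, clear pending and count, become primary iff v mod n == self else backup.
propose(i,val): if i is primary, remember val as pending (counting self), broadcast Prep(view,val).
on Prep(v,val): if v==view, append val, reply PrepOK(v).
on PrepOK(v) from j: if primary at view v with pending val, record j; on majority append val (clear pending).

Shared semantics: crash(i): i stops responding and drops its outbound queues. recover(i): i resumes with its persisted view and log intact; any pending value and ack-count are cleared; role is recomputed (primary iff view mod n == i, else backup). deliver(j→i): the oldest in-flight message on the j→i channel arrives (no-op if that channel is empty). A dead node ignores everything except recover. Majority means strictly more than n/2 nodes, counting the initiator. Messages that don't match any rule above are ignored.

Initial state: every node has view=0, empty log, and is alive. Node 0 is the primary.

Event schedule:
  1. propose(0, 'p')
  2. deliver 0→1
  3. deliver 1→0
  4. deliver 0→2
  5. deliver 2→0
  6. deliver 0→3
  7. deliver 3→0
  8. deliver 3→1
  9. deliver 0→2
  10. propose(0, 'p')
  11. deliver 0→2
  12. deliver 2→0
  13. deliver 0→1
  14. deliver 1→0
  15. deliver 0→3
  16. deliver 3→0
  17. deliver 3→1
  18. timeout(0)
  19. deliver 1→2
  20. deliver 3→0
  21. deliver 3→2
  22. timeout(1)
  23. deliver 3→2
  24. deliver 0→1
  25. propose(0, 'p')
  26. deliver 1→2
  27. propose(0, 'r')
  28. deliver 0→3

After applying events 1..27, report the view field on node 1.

step 1 propose(0,'p'): —
step 2 deliver 0→1: 1={back,v=0,log=p}
step 3 deliver 1→0: —
step 4 deliver 0→2: 2={back,v=0,log=p}
step 5 deliver 2→0: 0={prim,v=0,log=p}
step 6 deliver 0→3: 3={back,v=0,log=p}
step 7 deliver 3→0: —
step 8 deliver 3→1: —
step 9 deliver 0→2: —
step 10 propose(0,'p'): —
step 11 deliver 0→2: 2={back,v=0,log=p,p}
step 12 deliver 2→0: —
step 13 deliver 0→1: 1={back,v=0,log=p,p}
step 14 deliver 1→0: 0={prim,v=0,log=p,p}
step 15 deliver 0→3: 3={back,v=0,log=p,p}
step 16 deliver 3→0: —
step 17 deliver 3→1: —
step 18 timeout(0): 0={back,v=1,log=p,p}
step 19 deliver 1→2: —
step 20 deliver 3→0: —
step 21 deliver 3→2: —
step 22 timeout(1): 1={prim,v=1,log=p,p}
step 23 deliver 3→2: —
step 24 deliver 0→1: —
step 25 propose(0,'p'): —
step 26 deliver 1→2: 2={back,v=1,log=p,p}
step 27 propose(0,'r'): —

1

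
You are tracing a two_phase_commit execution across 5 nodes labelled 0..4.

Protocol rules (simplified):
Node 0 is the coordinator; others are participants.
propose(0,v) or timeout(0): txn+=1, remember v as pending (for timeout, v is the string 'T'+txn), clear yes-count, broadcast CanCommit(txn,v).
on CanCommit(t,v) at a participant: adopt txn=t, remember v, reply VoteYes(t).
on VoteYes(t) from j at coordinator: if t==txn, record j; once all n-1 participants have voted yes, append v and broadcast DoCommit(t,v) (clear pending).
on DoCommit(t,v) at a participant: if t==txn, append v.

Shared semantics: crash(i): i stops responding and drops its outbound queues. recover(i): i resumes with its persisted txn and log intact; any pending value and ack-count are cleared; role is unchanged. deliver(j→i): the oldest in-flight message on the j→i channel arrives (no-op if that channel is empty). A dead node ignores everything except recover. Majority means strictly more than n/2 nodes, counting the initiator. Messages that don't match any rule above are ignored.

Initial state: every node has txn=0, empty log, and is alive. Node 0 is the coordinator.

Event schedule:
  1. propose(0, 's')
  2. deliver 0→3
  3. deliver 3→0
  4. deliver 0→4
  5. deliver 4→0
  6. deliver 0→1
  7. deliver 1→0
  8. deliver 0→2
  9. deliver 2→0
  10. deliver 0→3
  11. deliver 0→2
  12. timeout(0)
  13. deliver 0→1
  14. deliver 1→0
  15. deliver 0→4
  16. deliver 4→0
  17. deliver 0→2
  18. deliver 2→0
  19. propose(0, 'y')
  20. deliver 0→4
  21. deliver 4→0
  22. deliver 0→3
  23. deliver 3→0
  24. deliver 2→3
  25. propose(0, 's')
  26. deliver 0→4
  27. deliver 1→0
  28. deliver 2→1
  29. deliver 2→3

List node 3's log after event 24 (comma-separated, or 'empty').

s

[1] propose(0,'s') → N0(coor t1 [-])
[2] deliver 0→3 → N3(part t1 [-])
[3] deliver 3→0 → ∅
[4] deliver 0→4 → N4(part t1 [-])
[5] deliver 4→0 → ∅
[6] deliver 0→1 → N1(part t1 [-])
[7] deliver 1→0 → ∅
[8] deliver 0→2 → N2(part t1 [-])
[9] deliver 2→0 → N0(coor t1 [s])
[10] deliver 0→3 → N3(part t1 [s])
[11] deliver 0→2 → N2(part t1 [s])
[12] timeout(0) → N0(coor t2 [s])
[13] deliver 0→1 → N1(part t1 [s])
[14] deliver 1→0 → ∅
[15] deliver 0→4 → N4(part t1 [s])
[16] deliver 4→0 → ∅
[17] deliver 0→2 → N2(part t2 [s])
[18] deliver 2→0 → ∅
[19] propose(0,'y') → N0(coor t3 [s])
[20] deliver 0→4 → N4(part t2 [s])
[21] deliver 4→0 → ∅
[22] deliver 0→3 → N3(part t2 [s])
[23] deliver 3→0 → ∅
[24] deliver 2→3 → ∅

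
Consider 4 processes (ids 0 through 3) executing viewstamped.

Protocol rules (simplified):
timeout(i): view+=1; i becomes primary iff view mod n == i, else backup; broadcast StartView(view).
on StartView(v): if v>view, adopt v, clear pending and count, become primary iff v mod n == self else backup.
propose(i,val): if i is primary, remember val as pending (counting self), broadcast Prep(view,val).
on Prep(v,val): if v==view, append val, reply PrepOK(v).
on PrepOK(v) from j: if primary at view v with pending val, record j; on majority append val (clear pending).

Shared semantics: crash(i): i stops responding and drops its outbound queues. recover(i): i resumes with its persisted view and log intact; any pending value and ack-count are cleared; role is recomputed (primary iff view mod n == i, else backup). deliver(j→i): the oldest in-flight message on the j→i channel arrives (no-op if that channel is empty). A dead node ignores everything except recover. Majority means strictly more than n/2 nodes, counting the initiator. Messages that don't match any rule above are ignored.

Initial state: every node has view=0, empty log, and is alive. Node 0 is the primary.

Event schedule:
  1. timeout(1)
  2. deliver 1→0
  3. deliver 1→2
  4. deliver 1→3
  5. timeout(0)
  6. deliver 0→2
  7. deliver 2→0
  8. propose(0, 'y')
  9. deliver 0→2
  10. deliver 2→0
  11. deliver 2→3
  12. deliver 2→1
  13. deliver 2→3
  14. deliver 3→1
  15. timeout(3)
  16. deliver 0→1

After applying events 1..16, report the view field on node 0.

after 1 — timeout(1): n1:prim/v1/[-]
after 2 — deliver 1→0: n0:back/v1/[-]
after 3 — deliver 1→2: n2:back/v1/[-]
after 4 — deliver 1→3: n3:back/v1/[-]
after 5 — timeout(0): n0:back/v2/[-]
after 6 — deliver 0→2: n2:prim/v2/[-]
after 7 — deliver 2→0: ·
after 8 — propose(0,'y'): ·
after 9 — deliver 0→2: ·
after 10 — deliver 2→0: ·
after 11 — deliver 2→3: ·
after 12 — deliver 2→1: ·
after 13 — deliver 2→3: ·
after 14 — deliver 3→1: ·
after 15 — timeout(3): n3:back/v2/[-]
after 16 — deliver 0→1: n1:back/v2/[-]

2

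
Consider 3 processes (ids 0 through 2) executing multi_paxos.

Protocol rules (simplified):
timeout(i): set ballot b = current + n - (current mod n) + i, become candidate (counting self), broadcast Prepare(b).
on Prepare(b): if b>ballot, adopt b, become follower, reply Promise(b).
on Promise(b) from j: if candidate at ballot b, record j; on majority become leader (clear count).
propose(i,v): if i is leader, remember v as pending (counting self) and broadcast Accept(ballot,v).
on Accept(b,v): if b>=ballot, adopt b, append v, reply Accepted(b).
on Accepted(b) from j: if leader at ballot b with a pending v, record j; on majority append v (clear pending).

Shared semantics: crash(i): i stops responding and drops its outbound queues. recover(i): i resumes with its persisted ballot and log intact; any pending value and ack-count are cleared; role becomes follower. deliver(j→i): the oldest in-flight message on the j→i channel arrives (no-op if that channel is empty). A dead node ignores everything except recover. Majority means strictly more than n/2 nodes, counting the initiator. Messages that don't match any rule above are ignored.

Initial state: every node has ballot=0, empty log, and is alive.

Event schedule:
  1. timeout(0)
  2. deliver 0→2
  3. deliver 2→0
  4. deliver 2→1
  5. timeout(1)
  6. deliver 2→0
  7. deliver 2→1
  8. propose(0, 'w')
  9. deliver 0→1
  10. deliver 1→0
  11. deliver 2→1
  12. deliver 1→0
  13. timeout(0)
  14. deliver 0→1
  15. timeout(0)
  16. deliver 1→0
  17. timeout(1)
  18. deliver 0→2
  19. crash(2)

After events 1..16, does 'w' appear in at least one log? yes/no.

after 1 — timeout(0): n0:cand/b3/[-]
after 2 — deliver 0→2: n2:foll/b3/[-]
after 3 — deliver 2→0: n0:lead/b3/[-]
after 4 — deliver 2→1: ·
after 5 — timeout(1): n1:cand/b4/[-]
after 6 — deliver 2→0: ·
after 7 — deliver 2→1: ·
after 8 — propose(0,'w'): ·
after 9 — deliver 0→1: ·
after 10 — deliver 1→0: n0:foll/b4/[-]
after 11 — deliver 2→1: ·
after 12 — deliver 1→0: ·
after 13 — timeout(0): n0:cand/b6/[-]
after 14 — deliver 0→1: ·
after 15 — timeout(0): n0:cand/b9/[-]
after 16 — deliver 1→0: ·

no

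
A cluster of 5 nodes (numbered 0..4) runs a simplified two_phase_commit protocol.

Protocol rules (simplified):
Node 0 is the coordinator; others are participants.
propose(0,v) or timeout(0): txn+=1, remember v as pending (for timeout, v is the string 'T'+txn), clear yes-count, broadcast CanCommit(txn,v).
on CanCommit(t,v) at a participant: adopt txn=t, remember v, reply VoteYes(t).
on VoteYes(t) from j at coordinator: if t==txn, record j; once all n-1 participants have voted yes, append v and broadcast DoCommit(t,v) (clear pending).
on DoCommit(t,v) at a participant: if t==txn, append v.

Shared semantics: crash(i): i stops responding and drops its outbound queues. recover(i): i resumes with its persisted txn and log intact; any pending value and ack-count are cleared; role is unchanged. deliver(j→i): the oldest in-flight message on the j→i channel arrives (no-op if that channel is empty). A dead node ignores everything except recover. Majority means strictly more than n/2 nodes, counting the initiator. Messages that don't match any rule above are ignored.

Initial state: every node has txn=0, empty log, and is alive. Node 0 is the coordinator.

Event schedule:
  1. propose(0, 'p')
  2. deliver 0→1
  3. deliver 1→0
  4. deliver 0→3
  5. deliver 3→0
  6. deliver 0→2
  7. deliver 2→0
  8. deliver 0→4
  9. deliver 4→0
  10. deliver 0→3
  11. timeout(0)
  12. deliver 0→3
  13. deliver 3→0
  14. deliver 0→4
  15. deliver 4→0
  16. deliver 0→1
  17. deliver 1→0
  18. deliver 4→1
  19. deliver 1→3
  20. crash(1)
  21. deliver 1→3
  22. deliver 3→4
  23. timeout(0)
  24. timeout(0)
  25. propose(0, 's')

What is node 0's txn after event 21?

2

[1] propose(0,'p') → N0(coor t1 [-])
[2] deliver 0→1 → N1(part t1 [-])
[3] deliver 1→0 → ∅
[4] deliver 0→3 → N3(part t1 [-])
[5] deliver 3→0 → ∅
[6] deliver 0→2 → N2(part t1 [-])
[7] deliver 2→0 → ∅
[8] deliver 0→4 → N4(part t1 [-])
[9] deliver 4→0 → N0(coor t1 [p])
[10] deliver 0→3 → N3(part t1 [p])
[11] timeout(0) → N0(coor t2 [p])
[12] deliver 0→3 → N3(part t2 [p])
[13] deliver 3→0 → ∅
[14] deliver 0→4 → N4(part t1 [p])
[15] deliver 4→0 → ∅
[16] deliver 0→1 → N1(part t1 [p])
[17] deliver 1→0 → ∅
[18] deliver 4→1 → ∅
[19] deliver 1→3 → ∅
[20] crash(1) → N1(✗part t1 [p])
[21] deliver 1→3 → ∅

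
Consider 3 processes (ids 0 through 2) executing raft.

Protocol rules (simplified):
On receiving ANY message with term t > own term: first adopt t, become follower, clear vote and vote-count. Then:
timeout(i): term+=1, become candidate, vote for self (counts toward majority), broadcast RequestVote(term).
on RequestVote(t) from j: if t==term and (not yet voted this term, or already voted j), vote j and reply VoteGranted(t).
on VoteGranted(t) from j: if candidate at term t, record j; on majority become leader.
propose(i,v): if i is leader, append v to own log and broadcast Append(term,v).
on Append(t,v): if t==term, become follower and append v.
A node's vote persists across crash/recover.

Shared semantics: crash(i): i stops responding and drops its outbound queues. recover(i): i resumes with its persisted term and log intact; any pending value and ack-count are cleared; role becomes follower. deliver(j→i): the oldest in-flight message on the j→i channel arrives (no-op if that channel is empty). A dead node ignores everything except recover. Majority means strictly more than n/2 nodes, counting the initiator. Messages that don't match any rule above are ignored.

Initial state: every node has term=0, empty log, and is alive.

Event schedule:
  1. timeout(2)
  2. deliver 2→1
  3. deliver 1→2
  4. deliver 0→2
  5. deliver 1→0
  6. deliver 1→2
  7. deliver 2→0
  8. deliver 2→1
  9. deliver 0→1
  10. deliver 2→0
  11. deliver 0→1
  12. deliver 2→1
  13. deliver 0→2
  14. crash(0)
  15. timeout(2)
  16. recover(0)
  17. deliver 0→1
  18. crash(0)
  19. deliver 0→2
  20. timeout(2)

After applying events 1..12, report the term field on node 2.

1

[1] timeout(2) → N2(cand t1 [-])
[2] deliver 2→1 → N1(foll t1 [-])
[3] deliver 1→2 → N2(lead t1 [-])
[4] deliver 0→2 → ∅
[5] deliver 1→0 → ∅
[6] deliver 1→2 → ∅
[7] deliver 2→0 → N0(foll t1 [-])
[8] deliver 2→1 → ∅
[9] deliver 0→1 → ∅
[10] deliver 2→0 → ∅
[11] deliver 0→1 → ∅
[12] deliver 2→1 → ∅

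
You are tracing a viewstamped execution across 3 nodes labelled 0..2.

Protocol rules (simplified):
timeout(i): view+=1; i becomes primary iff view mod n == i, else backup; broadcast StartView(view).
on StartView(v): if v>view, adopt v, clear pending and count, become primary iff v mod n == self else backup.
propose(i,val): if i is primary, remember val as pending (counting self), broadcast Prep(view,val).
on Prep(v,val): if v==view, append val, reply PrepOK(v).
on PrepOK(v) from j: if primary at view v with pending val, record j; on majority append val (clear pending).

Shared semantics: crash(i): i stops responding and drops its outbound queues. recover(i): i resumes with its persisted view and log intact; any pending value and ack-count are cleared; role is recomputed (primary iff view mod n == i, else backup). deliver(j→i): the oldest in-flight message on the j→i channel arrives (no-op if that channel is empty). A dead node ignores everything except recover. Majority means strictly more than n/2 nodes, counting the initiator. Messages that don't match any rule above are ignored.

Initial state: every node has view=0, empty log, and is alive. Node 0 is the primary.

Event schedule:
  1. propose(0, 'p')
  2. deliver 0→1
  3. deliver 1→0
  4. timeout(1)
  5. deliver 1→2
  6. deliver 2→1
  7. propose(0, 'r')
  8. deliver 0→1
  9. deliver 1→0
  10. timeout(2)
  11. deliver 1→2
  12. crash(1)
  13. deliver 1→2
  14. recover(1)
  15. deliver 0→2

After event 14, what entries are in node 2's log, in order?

step 1 propose(0,'p'): —
step 2 deliver 0→1: 1={back,v=0,log=p}
step 3 deliver 1→0: 0={prim,v=0,log=p}
step 4 timeout(1): 1={prim,v=1,log=p}
step 5 deliver 1→2: 2={back,v=1,log=-}
step 6 deliver 2→1: —
step 7 propose(0,'r'): —
step 8 deliver 0→1: —
step 9 deliver 1→0: 0={back,v=1,log=p}
step 10 timeout(2): 2={prim,v=2,log=-}
step 11 deliver 1→2: —
step 12 crash(1): 1={✗prim,v=1,log=p}
step 13 deliver 1→2: —
step 14 recover(1): 1={prim,v=1,log=p}

empty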